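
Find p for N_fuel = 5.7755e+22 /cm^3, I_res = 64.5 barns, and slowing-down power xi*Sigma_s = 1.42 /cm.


p = exp(-N * I * 1e-24 / (xi*Sigma_s))
p = exp(-5.7755e+22 * 64.5 * 1e-24 / 1.42)
p = 0.072557

0.072557


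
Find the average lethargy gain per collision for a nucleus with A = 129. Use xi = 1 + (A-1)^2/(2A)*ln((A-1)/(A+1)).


xi = 1 + (A-1)^2/(2A) * ln((A-1)/(A+1))
xi = 1 + (129-1)^2/(2*129) * ln((129-1)/(129 +1))
xi = 0.015424

0.015424


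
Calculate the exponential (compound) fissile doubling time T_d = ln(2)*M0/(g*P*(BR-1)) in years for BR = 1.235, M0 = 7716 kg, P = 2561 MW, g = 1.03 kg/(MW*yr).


Breeding gain G = BR - 1 = 1.235 - 1 = 0.235
Fissile production rate = g * P * G = 1.03 * 2561 * 0.235 = 619.89005 kg/yr
T_d = ln(2) * M0 / (g * P * G)
T_d = ln(2) * 7716 / 619.89005 = 8.6279 yr

8.6279


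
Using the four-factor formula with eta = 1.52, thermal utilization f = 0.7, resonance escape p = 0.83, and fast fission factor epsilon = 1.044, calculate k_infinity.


k_inf = eta * f * p * epsilon
k_inf = 1.52 * 0.7 * 0.83 * 1.044
k_inf = 0.92198

0.92198


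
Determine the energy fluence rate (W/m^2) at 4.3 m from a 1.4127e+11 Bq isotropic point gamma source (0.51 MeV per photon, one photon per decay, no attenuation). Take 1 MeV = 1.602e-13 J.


psi = A * E * 1.602e-13 / (4*pi*r^2)
psi = 1.4127e+11 * 0.51 * 1.602e-13 / (4*pi*4.3^2)
psi = 4.9675e-05 W/m^2

4.9675e-05


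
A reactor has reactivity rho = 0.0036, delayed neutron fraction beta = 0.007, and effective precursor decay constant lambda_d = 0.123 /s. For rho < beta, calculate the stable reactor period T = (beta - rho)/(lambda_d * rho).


T = (beta - rho) / (lambda_d * rho)
T = (0.007 - 0.0036) / (0.123 * 0.0036)
T = 7.6784 s

7.6784


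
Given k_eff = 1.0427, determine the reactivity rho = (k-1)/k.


rho = (k_eff - 1) / k_eff
rho = (1.0427 - 1) / 1.0427
rho = 0.040951

0.040951


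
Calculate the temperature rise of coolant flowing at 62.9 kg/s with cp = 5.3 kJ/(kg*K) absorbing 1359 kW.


dT = Q / (m_dot * cp)
dT = 1359 / (62.9 * 5.3)
dT = 4.0766 C

4.0766


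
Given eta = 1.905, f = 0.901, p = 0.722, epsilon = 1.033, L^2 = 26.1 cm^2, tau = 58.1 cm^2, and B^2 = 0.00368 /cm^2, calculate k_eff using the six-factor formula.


k_inf = eta*f*p*eps = 1.905*0.901*0.722*1.033 = 1.280139
P_TNL = 1/(1 + L^2*B^2) = 1/(1 + 26.1*0.00368) = 0.9123688
P_FNL = exp(-B^2*tau) = exp(-0.00368*58.1) = 0.8075034
k_eff = k_inf * P_TNL * P_FNL = 1.280139 * 0.9123688 * 0.8075034
k_eff = 0.94313

0.94313


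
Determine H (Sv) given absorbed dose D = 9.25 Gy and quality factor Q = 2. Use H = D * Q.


H = D * Q
H = 9.25 * 2
H = 18.500 Sv

18.500


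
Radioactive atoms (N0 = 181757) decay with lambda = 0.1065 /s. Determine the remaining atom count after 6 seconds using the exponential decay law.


N = N0 * exp(-lambda * t)
N = 181757 * exp(-0.1065 * 6)
N = 95935

95935


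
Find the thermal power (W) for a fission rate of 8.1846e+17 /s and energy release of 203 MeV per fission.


P = fission_rate * E_MeV * 1.602e-13
P = 8.1846e+17 * 203 * 1.602e-13
P = 2.6617e+07 W

2.6617e+07


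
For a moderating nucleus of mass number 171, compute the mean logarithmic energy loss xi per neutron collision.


xi = 1 + (A-1)^2/(2A) * ln((A-1)/(A+1))
xi = 1 + (171-1)^2/(2*171) * ln((171-1)/(171 +1))
xi = 0.011650

0.011650


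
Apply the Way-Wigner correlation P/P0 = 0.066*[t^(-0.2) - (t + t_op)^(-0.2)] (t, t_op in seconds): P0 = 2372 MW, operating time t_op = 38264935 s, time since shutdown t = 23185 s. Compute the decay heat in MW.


P/P0 = 0.066 * [t^(-0.2) - (t + t_op)^(-0.2)]
P/P0 = 0.066 * [23185^(-0.2) - (23185 + 38264935)^(-0.2)]
P/P0 = 0.066 * [0.1339549 - 0.03043597] = 0.006832249
P = 2372 * 0.006832249 = 16.206 MW

16.206


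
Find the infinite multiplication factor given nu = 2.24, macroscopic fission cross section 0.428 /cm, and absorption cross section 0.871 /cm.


k_inf = nu * Sigma_f / Sigma_a
k_inf = 2.24 * 0.428 / 0.871
k_inf = 1.1007

1.1007


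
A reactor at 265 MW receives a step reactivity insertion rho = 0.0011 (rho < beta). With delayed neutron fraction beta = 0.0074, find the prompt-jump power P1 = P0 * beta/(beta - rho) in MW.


P1/P0 = beta / (beta - rho)
P1/P0 = 0.0074 / (0.0074 - 0.0011) = 1.174603
P1 = 265 * 1.174603 = 311.27 MW

311.27


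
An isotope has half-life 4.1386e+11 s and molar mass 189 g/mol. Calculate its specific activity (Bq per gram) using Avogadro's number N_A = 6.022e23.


lambda = ln(2) / t_half = ln(2) / 4.1386e+11 = 1.674835e-12 /s
SA = lambda * N_A / M
SA = 1.674835e-12 * 6.022e23 / 189
SA = 5.3364e+09 Bq/g

5.3364e+09


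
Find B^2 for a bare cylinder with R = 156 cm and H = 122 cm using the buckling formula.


B^2 = (2.405/R)^2 + (pi/H)^2
B^2 = (2.405/156)^2 + (pi/122)^2
B^2 = 9.0078e-04 /cm^2

9.0078e-04


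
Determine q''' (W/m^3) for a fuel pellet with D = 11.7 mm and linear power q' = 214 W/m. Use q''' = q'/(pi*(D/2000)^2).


r = D / 2 / 1000 = 11.7 / 2 / 1000 = 0.00585 m
q''' = q' / (pi * r^2)
q''' = 214 / (pi * 0.00585^2)
q''' = 1.9905e+06 W/m^3

1.9905e+06


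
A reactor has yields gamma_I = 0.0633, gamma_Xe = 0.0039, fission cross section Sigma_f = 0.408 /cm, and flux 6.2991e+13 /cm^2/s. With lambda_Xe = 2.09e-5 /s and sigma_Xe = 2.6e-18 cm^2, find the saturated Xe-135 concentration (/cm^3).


Xe_eq = (gamma_I + gamma_Xe) * Sigma_f * phi / (lambda_Xe + sigma_Xe * phi)
Numerator = (0.0633 + 0.0039) * 0.408 * 6.2991e+13 = 1.727062e+12
Denominator = 2.09e-5 + 2.6e-18 * 6.2991e+13 = 1.846766e-04
Xe_eq = 1.727062e+12 / 1.846766e-04 = 9.3518e+15 /cm^3

9.3518e+15


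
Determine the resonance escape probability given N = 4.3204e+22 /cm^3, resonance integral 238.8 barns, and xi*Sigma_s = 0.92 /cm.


p = exp(-N * I * 1e-24 / (xi*Sigma_s))
p = exp(-4.3204e+22 * 238.8 * 1e-24 / 0.92)
p = 1.3481e-05

1.3481e-05


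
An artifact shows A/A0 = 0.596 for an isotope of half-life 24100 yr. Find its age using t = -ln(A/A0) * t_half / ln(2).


lambda = ln(2) / t_half = ln(2) / 24100 = 2.876129e-05 /yr
t = -ln(A/A0) / lambda
t = -ln(0.596) / 2.876129e-05
t = 17993 yr

17993


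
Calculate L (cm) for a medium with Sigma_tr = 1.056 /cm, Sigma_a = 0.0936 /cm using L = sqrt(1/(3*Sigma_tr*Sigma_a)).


D = 1 / (3 * Sigma_tr) = 1 / (3 * 1.056) = 0.3156566 cm
L = sqrt(D / Sigma_a)
L = sqrt(0.3156566 / 0.0936)
L = 1.8364 cm

1.8364


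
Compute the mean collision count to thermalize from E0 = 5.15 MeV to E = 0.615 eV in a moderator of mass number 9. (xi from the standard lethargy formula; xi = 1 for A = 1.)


xi = 1 + (A-1)^2/(2A)*ln((A-1)/(A+1)) = 0.2066007 (for A = 9)
n = ln(E0/E) / xi
n = ln(5.15e6 / 0.615) / 0.2066007
n = ln(8.373984e+06) / 0.2066007 = 77.157

77.157


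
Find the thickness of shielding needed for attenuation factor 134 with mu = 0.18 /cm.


x = ln(factor) / mu
x = ln(134) / 0.18
x = 27.210 cm

27.210


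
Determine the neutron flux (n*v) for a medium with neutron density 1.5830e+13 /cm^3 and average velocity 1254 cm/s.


phi = n * v
phi = 1.5830e+13 * 1254
phi = 1.9851e+16 /cm^2/s

1.9851e+16


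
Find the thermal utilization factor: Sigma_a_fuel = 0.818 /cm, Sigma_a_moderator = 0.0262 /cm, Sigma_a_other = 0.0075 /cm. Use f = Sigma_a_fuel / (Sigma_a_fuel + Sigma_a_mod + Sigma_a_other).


f = Sigma_a_fuel / (Sigma_a_fuel + Sigma_a_mod + Sigma_a_other)
f = 0.818 / (0.818 + 0.0262 + 0.0075)
f = 0.96043

0.96043


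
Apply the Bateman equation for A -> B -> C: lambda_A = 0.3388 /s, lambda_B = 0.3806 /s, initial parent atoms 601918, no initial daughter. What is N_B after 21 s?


N_B(t) = lambda_A * N_A0 / (lambda_B - lambda_A) * [exp(-lambda_A*t) - exp(-lambda_B*t)]
exp(-0.3388*21) = 8.129833e-04; exp(-0.3806*21) = 3.379543e-04
N_B = 0.3388 * 601918 / (0.3806 - 0.3388) * (8.129833e-04 - 3.379543e-04)
N_B = 2317.5

2317.5


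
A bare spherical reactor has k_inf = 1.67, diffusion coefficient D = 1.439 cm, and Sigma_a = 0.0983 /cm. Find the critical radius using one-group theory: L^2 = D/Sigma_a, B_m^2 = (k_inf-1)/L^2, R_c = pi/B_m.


L^2 = D / Sigma_a = 1.439 / 0.0983 = 14.63886 cm^2
B_m^2 = (k_inf - 1) / L^2 = (1.67 - 1) / 14.63886 = 0.04576859 /cm^2
For a bare sphere: B_g = pi/R, so R_c = pi / sqrt(B_m^2)
R_c = pi / sqrt(0.04576859) = 14.685 cm

14.685


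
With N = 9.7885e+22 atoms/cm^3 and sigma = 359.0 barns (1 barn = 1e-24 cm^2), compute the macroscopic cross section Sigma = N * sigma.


Sigma = N * sigma_barns * 1e-24
Sigma = 9.7885e+22 * 359.0 * 1e-24
Sigma = 35.141 /cm

35.141


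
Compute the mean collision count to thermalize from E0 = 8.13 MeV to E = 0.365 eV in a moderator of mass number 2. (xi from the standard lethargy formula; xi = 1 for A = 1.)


xi = 1 + (A-1)^2/(2A)*ln((A-1)/(A+1)) = 0.7253469 (for A = 2)
n = ln(E0/E) / xi
n = ln(8.13e6 / 0.365) / 0.7253469
n = ln(2.227397e+07) / 0.7253469 = 23.325

23.325


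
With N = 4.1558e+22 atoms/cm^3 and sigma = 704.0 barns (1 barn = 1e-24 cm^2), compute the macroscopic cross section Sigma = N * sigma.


Sigma = N * sigma_barns * 1e-24
Sigma = 4.1558e+22 * 704.0 * 1e-24
Sigma = 29.257 /cm

29.257


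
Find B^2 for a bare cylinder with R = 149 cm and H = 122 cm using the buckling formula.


B^2 = (2.405/R)^2 + (pi/H)^2
B^2 = (2.405/149)^2 + (pi/122)^2
B^2 = 9.2363e-04 /cm^2

9.2363e-04


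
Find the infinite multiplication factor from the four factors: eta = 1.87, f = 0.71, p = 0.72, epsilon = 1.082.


k_inf = eta * f * p * epsilon
k_inf = 1.87 * 0.71 * 0.72 * 1.082
k_inf = 1.0343

1.0343


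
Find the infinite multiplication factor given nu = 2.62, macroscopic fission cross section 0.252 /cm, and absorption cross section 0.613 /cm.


k_inf = nu * Sigma_f / Sigma_a
k_inf = 2.62 * 0.252 / 0.613
k_inf = 1.0771

1.0771


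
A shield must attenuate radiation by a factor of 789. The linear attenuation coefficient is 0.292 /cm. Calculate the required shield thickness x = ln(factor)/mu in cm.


x = ln(factor) / mu
x = ln(789) / 0.292
x = 22.845 cm

22.845


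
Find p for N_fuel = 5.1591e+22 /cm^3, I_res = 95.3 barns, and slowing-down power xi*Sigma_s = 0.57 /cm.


p = exp(-N * I * 1e-24 / (xi*Sigma_s))
p = exp(-5.1591e+22 * 95.3 * 1e-24 / 0.57)
p = 1.7944e-04

1.7944e-04


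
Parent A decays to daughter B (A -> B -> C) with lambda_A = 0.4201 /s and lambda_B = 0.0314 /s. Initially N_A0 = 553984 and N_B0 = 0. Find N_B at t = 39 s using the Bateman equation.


N_B(t) = lambda_A * N_A0 / (lambda_B - lambda_A) * [exp(-lambda_A*t) - exp(-lambda_B*t)]
exp(-0.4201*39) = 7.665891e-08; exp(-0.0314*39) = 0.2938752
N_B = 0.4201 * 553984 / (0.0314 - 0.4201) * (7.665891e-08 - 0.2938752)
N_B = 175954

175954


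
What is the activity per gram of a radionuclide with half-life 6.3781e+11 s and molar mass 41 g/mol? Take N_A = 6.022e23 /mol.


lambda = ln(2) / t_half = ln(2) / 6.3781e+11 = 1.086761e-12 /s
SA = lambda * N_A / M
SA = 1.086761e-12 * 6.022e23 / 41
SA = 1.5962e+10 Bq/g

1.5962e+10


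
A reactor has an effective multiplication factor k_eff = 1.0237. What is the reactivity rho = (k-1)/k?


rho = (k_eff - 1) / k_eff
rho = (1.0237 - 1) / 1.0237
rho = 0.023151

0.023151


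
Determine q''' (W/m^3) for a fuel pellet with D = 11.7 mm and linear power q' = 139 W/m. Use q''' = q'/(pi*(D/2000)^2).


r = D / 2 / 1000 = 11.7 / 2 / 1000 = 0.00585 m
q''' = q' / (pi * r^2)
q''' = 139 / (pi * 0.00585^2)
q''' = 1.2929e+06 W/m^3

1.2929e+06


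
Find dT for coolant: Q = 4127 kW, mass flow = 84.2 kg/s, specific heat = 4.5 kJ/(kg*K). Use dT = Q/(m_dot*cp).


dT = Q / (m_dot * cp)
dT = 4127 / (84.2 * 4.5)
dT = 10.892 C

10.892


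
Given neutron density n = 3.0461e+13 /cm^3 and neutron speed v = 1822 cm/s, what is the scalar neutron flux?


phi = n * v
phi = 3.0461e+13 * 1822
phi = 5.5500e+16 /cm^2/s

5.5500e+16


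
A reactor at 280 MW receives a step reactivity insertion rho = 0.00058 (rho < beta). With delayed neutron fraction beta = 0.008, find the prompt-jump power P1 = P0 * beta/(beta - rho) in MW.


P1/P0 = beta / (beta - rho)
P1/P0 = 0.008 / (0.008 - 0.00058) = 1.078167
P1 = 280 * 1.078167 = 301.89 MW

301.89


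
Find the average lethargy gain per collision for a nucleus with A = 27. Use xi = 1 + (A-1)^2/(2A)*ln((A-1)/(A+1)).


xi = 1 + (A-1)^2/(2A) * ln((A-1)/(A+1))
xi = 1 + (27-1)^2/(2*27) * ln((27-1)/(27 +1))
xi = 0.072278

0.072278


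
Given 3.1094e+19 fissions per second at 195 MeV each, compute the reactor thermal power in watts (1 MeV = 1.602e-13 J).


P = fission_rate * E_MeV * 1.602e-13
P = 3.1094e+19 * 195 * 1.602e-13
P = 9.7135e+08 W

9.7135e+08


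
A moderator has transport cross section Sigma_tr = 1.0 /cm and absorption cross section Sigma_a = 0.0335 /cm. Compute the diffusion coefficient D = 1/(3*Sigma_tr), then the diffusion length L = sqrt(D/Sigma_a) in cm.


D = 1 / (3 * Sigma_tr) = 1 / (3 * 1.0) = 0.3333333 cm
L = sqrt(D / Sigma_a)
L = sqrt(0.3333333 / 0.0335)
L = 3.1544 cm

3.1544


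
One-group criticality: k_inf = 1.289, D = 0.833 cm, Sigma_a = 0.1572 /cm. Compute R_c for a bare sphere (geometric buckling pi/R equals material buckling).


L^2 = D / Sigma_a = 0.833 / 0.1572 = 5.298982 cm^2
B_m^2 = (k_inf - 1) / L^2 = (1.289 - 1) / 5.298982 = 0.05453878 /cm^2
For a bare sphere: B_g = pi/R, so R_c = pi / sqrt(B_m^2)
R_c = pi / sqrt(0.05453878) = 13.452 cm

13.452


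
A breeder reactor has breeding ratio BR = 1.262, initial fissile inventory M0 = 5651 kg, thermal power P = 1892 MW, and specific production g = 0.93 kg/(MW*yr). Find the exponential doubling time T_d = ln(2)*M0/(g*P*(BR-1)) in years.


Breeding gain G = BR - 1 = 1.262 - 1 = 0.262
Fissile production rate = g * P * G = 0.93 * 1892 * 0.262 = 461.00472 kg/yr
T_d = ln(2) * M0 / (g * P * G)
T_d = ln(2) * 5651 / 461.00472 = 8.4966 yr

8.4966


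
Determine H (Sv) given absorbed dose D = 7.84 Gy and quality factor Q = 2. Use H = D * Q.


H = D * Q
H = 7.84 * 2
H = 15.680 Sv

15.680


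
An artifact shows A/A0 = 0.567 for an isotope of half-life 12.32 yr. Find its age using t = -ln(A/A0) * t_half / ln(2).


lambda = ln(2) / t_half = ln(2) / 12.32 = 0.05626195 /yr
t = -ln(A/A0) / lambda
t = -ln(0.567) / 0.05626195
t = 10.085 yr

10.085


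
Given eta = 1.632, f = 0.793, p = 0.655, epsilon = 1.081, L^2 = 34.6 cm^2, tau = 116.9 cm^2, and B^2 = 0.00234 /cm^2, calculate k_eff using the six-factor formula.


k_inf = eta*f*p*eps = 1.632*0.793*0.655*1.081 = 0.9163478
P_TNL = 1/(1 + L^2*B^2) = 1/(1 + 34.6*0.00234) = 0.9251002
P_FNL = exp(-B^2*tau) = exp(-0.00234*116.9) = 0.7606773
k_eff = k_inf * P_TNL * P_FNL = 0.9163478 * 0.9251002 * 0.7606773
k_eff = 0.64484

0.64484


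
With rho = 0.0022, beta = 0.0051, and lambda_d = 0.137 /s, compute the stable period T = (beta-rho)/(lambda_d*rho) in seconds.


T = (beta - rho) / (lambda_d * rho)
T = (0.0051 - 0.0022) / (0.137 * 0.0022)
T = 9.6218 s

9.6218


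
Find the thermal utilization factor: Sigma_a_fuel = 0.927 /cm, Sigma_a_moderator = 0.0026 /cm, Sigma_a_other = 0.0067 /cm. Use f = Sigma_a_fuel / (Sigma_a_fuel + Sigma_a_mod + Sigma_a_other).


f = Sigma_a_fuel / (Sigma_a_fuel + Sigma_a_mod + Sigma_a_other)
f = 0.927 / (0.927 + 0.0026 + 0.0067)
f = 0.99007

0.99007


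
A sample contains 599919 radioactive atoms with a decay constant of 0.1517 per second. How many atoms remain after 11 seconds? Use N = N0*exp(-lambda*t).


N = N0 * exp(-lambda * t)
N = 599919 * exp(-0.1517 * 11)
N = 113080

113080


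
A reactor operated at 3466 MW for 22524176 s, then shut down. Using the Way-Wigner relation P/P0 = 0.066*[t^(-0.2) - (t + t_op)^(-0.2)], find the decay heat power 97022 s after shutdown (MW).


P/P0 = 0.066 * [t^(-0.2) - (t + t_op)^(-0.2)]
P/P0 = 0.066 * [97022^(-0.2) - (97022 + 22524176)^(-0.2)]
P/P0 = 0.066 * [0.1006065 - 0.03381403] = 0.004408303
P = 3466 * 0.004408303 = 15.279 MW

15.279


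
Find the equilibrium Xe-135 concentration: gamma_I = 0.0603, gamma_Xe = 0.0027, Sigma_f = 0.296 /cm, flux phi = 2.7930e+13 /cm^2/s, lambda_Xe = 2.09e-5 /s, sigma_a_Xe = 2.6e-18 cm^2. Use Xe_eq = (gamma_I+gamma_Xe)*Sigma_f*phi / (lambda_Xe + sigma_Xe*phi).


Xe_eq = (gamma_I + gamma_Xe) * Sigma_f * phi / (lambda_Xe + sigma_Xe * phi)
Numerator = (0.0603 + 0.0027) * 0.296 * 2.7930e+13 = 5.208386e+11
Denominator = 2.09e-5 + 2.6e-18 * 2.7930e+13 = 9.351800e-05
Xe_eq = 5.208386e+11 / 9.351800e-05 = 5.5694e+15 /cm^3

5.5694e+15


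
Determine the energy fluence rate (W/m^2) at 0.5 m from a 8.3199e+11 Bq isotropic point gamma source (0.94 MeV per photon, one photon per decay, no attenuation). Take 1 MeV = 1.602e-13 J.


psi = A * E * 1.602e-13 / (4*pi*r^2)
psi = 8.3199e+11 * 0.94 * 1.602e-13 / (4*pi*0.5^2)
psi = 0.039880 W/m^2

0.039880


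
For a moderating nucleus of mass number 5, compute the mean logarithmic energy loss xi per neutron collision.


xi = 1 + (A-1)^2/(2A) * ln((A-1)/(A+1))
xi = 1 + (5-1)^2/(2*5) * ln((5-1)/(5 +1))
xi = 0.35126

0.35126


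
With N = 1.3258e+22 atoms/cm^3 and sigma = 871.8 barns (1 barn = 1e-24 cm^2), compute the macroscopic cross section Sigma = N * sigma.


Sigma = N * sigma_barns * 1e-24
Sigma = 1.3258e+22 * 871.8 * 1e-24
Sigma = 11.558 /cm

11.558


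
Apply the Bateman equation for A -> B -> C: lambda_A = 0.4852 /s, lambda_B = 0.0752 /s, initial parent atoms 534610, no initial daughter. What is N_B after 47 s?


N_B(t) = lambda_A * N_A0 / (lambda_B - lambda_A) * [exp(-lambda_A*t) - exp(-lambda_B*t)]
exp(-0.4852*47) = 1.247886e-10; exp(-0.0752*47) = 0.02917626
N_B = 0.4852 * 534610 / (0.0752 - 0.4852) * (1.247886e-10 - 0.02917626)
N_B = 18459

18459


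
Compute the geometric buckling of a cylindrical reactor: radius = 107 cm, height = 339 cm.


B^2 = (2.405/R)^2 + (pi/H)^2
B^2 = (2.405/107)^2 + (pi/339)^2
B^2 = 5.9108e-04 /cm^2

5.9108e-04


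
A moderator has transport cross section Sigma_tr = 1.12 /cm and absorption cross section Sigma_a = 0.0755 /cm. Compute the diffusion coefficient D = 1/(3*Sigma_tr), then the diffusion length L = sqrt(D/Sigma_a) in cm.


D = 1 / (3 * Sigma_tr) = 1 / (3 * 1.12) = 0.2976190 cm
L = sqrt(D / Sigma_a)
L = sqrt(0.2976190 / 0.0755)
L = 1.9854 cm

1.9854


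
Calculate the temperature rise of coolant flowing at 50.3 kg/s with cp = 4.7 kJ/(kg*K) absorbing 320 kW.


dT = Q / (m_dot * cp)
dT = 320 / (50.3 * 4.7)
dT = 1.3536 C

1.3536


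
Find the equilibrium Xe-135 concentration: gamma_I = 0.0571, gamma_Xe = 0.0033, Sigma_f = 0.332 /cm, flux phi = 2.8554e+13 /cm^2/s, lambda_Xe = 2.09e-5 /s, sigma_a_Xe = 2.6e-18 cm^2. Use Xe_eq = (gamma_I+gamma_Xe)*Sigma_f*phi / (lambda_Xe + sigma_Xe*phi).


Xe_eq = (gamma_I + gamma_Xe) * Sigma_f * phi / (lambda_Xe + sigma_Xe * phi)
Numerator = (0.0571 + 0.0033) * 0.332 * 2.8554e+13 = 5.725877e+11
Denominator = 2.09e-5 + 2.6e-18 * 2.8554e+13 = 9.514040e-05
Xe_eq = 5.725877e+11 / 9.514040e-05 = 6.0183e+15 /cm^3

6.0183e+15


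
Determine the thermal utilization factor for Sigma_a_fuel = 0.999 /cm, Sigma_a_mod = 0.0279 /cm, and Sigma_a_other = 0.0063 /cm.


f = Sigma_a_fuel / (Sigma_a_fuel + Sigma_a_mod + Sigma_a_other)
f = 0.999 / (0.999 + 0.0279 + 0.0063)
f = 0.96690

0.96690


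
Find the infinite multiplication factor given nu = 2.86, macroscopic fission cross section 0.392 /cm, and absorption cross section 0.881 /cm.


k_inf = nu * Sigma_f / Sigma_a
k_inf = 2.86 * 0.392 / 0.881
k_inf = 1.2726

1.2726


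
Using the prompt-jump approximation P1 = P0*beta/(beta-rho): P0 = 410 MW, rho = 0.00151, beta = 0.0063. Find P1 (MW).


P1/P0 = beta / (beta - rho)
P1/P0 = 0.0063 / (0.0063 - 0.00151) = 1.315240
P1 = 410 * 1.315240 = 539.25 MW

539.25


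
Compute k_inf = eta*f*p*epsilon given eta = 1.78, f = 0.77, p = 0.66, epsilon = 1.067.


k_inf = eta * f * p * epsilon
k_inf = 1.78 * 0.77 * 0.66 * 1.067
k_inf = 0.96520

0.96520


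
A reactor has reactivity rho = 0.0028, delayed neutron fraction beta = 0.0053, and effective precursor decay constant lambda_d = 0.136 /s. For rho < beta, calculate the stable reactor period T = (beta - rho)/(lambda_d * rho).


T = (beta - rho) / (lambda_d * rho)
T = (0.0053 - 0.0028) / (0.136 * 0.0028)
T = 6.5651 s

6.5651


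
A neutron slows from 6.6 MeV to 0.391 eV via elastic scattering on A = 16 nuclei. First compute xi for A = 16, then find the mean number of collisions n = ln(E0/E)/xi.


xi = 1 + (A-1)^2/(2A)*ln((A-1)/(A+1)) = 0.1199467 (for A = 16)
n = ln(E0/E) / xi
n = ln(6.6e6 / 0.391) / 0.1199467
n = ln(1.687980e+07) / 0.1199467 = 138.74

138.74


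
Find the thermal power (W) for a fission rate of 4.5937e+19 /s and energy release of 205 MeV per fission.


P = fission_rate * E_MeV * 1.602e-13
P = 4.5937e+19 * 205 * 1.602e-13
P = 1.5086e+09 W

1.5086e+09


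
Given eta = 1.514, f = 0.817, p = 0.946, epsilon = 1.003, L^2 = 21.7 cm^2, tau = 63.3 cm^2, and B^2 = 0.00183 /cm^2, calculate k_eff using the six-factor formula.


k_inf = eta*f*p*eps = 1.514*0.817*0.946*1.003 = 1.173654
P_TNL = 1/(1 + L^2*B^2) = 1/(1 + 21.7*0.00183) = 0.9618057
P_FNL = exp(-B^2*tau) = exp(-0.00183*63.3) = 0.8906186
k_eff = k_inf * P_TNL * P_FNL = 1.173654 * 0.9618057 * 0.8906186
k_eff = 1.0054

1.0054


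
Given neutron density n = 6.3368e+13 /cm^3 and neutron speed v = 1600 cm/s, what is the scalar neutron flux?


phi = n * v
phi = 6.3368e+13 * 1600
phi = 1.0139e+17 /cm^2/s

1.0139e+17


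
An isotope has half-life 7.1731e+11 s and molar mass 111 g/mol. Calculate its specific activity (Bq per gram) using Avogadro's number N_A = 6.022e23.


lambda = ln(2) / t_half = ln(2) / 7.1731e+11 = 9.663147e-13 /s
SA = lambda * N_A / M
SA = 9.663147e-13 * 6.022e23 / 111
SA = 5.2425e+09 Bq/g

5.2425e+09


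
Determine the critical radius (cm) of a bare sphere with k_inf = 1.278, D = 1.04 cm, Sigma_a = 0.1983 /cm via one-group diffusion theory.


L^2 = D / Sigma_a = 1.04 / 0.1983 = 5.244579 cm^2
B_m^2 = (k_inf - 1) / L^2 = (1.278 - 1) / 5.244579 = 0.05300711 /cm^2
For a bare sphere: B_g = pi/R, so R_c = pi / sqrt(B_m^2)
R_c = pi / sqrt(0.05300711) = 13.645 cm

13.645


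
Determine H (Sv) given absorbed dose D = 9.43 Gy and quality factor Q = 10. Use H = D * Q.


H = D * Q
H = 9.43 * 10
H = 94.300 Sv

94.300


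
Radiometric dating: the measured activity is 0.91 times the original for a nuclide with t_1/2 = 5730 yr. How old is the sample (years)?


lambda = ln(2) / t_half = ln(2) / 5730 = 1.209681e-04 /yr
t = -ln(A/A0) / lambda
t = -ln(0.91) / 1.209681e-04
t = 779.63 yr

779.63


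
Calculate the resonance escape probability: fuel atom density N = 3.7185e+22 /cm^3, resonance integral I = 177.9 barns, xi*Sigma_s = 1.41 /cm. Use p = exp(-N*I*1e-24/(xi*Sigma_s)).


p = exp(-N * I * 1e-24 / (xi*Sigma_s))
p = exp(-3.7185e+22 * 177.9 * 1e-24 / 1.41)
p = 0.0091716

0.0091716


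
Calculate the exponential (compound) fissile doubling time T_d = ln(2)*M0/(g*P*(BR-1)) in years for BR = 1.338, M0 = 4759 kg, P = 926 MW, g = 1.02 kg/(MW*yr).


Breeding gain G = BR - 1 = 1.338 - 1 = 0.338
Fissile production rate = g * P * G = 1.02 * 926 * 0.338 = 319.24776 kg/yr
T_d = ln(2) * M0 / (g * P * G)
T_d = ln(2) * 4759 / 319.24776 = 10.333 yr

10.333


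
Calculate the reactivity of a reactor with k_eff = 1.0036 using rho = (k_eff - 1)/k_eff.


rho = (k_eff - 1) / k_eff
rho = (1.0036 - 1) / 1.0036
rho = 0.0035871

0.0035871


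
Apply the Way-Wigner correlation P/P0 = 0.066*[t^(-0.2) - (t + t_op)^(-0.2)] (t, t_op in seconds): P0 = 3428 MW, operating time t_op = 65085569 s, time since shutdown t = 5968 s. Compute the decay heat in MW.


P/P0 = 0.066 * [t^(-0.2) - (t + t_op)^(-0.2)]
P/P0 = 0.066 * [5968^(-0.2) - (5968 + 65085569)^(-0.2)]
P/P0 = 0.066 * [0.1757253 - 0.02737128] = 0.009791365
P = 3428 * 0.009791365 = 33.565 MW

33.565


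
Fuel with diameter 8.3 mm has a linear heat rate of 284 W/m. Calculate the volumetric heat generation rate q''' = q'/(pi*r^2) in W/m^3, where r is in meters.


r = D / 2 / 1000 = 8.3 / 2 / 1000 = 0.00415 m
q''' = q' / (pi * r^2)
q''' = 284 / (pi * 0.00415^2)
q''' = 5.2489e+06 W/m^3

5.2489e+06


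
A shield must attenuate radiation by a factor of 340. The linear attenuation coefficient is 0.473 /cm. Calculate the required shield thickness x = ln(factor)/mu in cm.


x = ln(factor) / mu
x = ln(340) / 0.473
x = 12.323 cm

12.323


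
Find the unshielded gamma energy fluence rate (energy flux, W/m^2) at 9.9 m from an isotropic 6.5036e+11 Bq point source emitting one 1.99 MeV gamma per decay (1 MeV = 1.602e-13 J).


psi = A * E * 1.602e-13 / (4*pi*r^2)
psi = 6.5036e+11 * 1.99 * 1.602e-13 / (4*pi*9.9^2)
psi = 1.6834e-04 W/m^2

1.6834e-04


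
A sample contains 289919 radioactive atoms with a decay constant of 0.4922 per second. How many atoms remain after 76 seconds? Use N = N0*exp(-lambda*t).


N = N0 * exp(-lambda * t)
N = 289919 * exp(-0.4922 * 76)
N = 1.6464e-11

1.6464e-11


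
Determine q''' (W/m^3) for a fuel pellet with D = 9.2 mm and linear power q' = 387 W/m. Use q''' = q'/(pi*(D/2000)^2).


r = D / 2 / 1000 = 9.2 / 2 / 1000 = 0.0046 m
q''' = q' / (pi * r^2)
q''' = 387 / (pi * 0.0046^2)
q''' = 5.8216e+06 W/m^3

5.8216e+06


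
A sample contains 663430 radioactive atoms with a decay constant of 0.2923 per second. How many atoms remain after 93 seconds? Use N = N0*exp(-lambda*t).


N = N0 * exp(-lambda * t)
N = 663430 * exp(-0.2923 * 93)
N = 1.0375e-06

1.0375e-06


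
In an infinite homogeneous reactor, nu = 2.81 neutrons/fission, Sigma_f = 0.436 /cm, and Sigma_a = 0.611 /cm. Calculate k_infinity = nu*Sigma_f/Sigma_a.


k_inf = nu * Sigma_f / Sigma_a
k_inf = 2.81 * 0.436 / 0.611
k_inf = 2.0052

2.0052


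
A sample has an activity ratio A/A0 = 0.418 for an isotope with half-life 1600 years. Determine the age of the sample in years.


lambda = ln(2) / t_half = ln(2) / 1600 = 4.332170e-04 /yr
t = -ln(A/A0) / lambda
t = -ln(0.418) / 4.332170e-04
t = 2013.5 yr

2013.5


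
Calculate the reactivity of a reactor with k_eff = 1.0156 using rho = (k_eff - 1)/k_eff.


rho = (k_eff - 1) / k_eff
rho = (1.0156 - 1) / 1.0156
rho = 0.015360

0.015360


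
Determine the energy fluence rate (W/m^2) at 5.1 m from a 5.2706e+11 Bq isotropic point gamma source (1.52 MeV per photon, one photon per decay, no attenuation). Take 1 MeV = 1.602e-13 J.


psi = A * E * 1.602e-13 / (4*pi*r^2)
psi = 5.2706e+11 * 1.52 * 1.602e-13 / (4*pi*5.1^2)
psi = 3.9266e-04 W/m^2

3.9266e-04


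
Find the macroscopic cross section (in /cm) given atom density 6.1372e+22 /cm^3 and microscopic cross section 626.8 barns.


Sigma = N * sigma_barns * 1e-24
Sigma = 6.1372e+22 * 626.8 * 1e-24
Sigma = 38.468 /cm

38.468


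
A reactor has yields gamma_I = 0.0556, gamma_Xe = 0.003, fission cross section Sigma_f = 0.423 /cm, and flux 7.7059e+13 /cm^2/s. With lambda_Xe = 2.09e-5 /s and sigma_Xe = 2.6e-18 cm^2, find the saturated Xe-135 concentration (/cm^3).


Xe_eq = (gamma_I + gamma_Xe) * Sigma_f * phi / (lambda_Xe + sigma_Xe * phi)
Numerator = (0.0556 + 0.003) * 0.423 * 7.7059e+13 = 1.910123e+12
Denominator = 2.09e-5 + 2.6e-18 * 7.7059e+13 = 2.212534e-04
Xe_eq = 1.910123e+12 / 2.212534e-04 = 8.6332e+15 /cm^3

8.6332e+15


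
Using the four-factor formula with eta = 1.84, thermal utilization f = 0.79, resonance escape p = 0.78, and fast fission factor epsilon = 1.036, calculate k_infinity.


k_inf = eta * f * p * epsilon
k_inf = 1.84 * 0.79 * 0.78 * 1.036
k_inf = 1.1746

1.1746


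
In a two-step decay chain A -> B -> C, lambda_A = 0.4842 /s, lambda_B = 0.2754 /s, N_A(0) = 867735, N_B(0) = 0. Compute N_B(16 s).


N_B(t) = lambda_A * N_A0 / (lambda_B - lambda_A) * [exp(-lambda_A*t) - exp(-lambda_B*t)]
exp(-0.4842*16) = 4.319503e-04; exp(-0.2754*16) = 0.01219902
N_B = 0.4842 * 867735 / (0.2754 - 0.4842) * (4.319503e-04 - 0.01219902)
N_B = 23678

23678


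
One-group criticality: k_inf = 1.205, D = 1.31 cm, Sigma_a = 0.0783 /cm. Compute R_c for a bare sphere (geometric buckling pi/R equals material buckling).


L^2 = D / Sigma_a = 1.31 / 0.0783 = 16.73052 cm^2
B_m^2 = (k_inf - 1) / L^2 = (1.205 - 1) / 16.73052 = 0.01225306 /cm^2
For a bare sphere: B_g = pi/R, so R_c = pi / sqrt(B_m^2)
R_c = pi / sqrt(0.01225306) = 28.381 cm

28.381


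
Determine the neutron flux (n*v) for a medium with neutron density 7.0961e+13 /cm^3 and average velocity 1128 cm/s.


phi = n * v
phi = 7.0961e+13 * 1128
phi = 8.0044e+16 /cm^2/s

8.0044e+16


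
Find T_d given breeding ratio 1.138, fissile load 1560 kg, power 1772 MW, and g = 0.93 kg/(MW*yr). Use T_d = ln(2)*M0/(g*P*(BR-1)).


Breeding gain G = BR - 1 = 1.138 - 1 = 0.138
Fissile production rate = g * P * G = 0.93 * 1772 * 0.138 = 227.41848 kg/yr
T_d = ln(2) * M0 / (g * P * G)
T_d = ln(2) * 1560 / 227.41848 = 4.7547 yr

4.7547


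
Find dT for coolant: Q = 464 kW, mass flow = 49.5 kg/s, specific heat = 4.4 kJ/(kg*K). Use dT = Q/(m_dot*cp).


dT = Q / (m_dot * cp)
dT = 464 / (49.5 * 4.4)
dT = 2.1304 C

2.1304


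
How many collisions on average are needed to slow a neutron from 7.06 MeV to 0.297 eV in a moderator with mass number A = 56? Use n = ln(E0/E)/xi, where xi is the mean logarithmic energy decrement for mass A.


xi = 1 + (A-1)^2/(2A)*ln((A-1)/(A+1)) = 0.03529286 (for A = 56)
n = ln(E0/E) / xi
n = ln(7.06e6 / 0.297) / 0.03529286
n = ln(2.377104e+07) / 0.03529286 = 481.23

481.23


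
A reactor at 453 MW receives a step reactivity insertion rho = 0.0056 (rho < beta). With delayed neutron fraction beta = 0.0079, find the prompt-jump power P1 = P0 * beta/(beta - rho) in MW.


P1/P0 = beta / (beta - rho)
P1/P0 = 0.0079 / (0.0079 - 0.0056) = 3.434783
P1 = 453 * 3.434783 = 1556.0 MW

1556.0


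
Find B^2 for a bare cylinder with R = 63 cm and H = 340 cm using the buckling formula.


B^2 = (2.405/R)^2 + (pi/H)^2
B^2 = (2.405/63)^2 + (pi/340)^2
B^2 = 0.0015427 /cm^2

0.0015427


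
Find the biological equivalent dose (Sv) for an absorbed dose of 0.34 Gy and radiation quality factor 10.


H = D * Q
H = 0.34 * 10
H = 3.4000 Sv

3.4000


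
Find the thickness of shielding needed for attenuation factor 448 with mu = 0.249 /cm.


x = ln(factor) / mu
x = ln(448) / 0.249
x = 24.517 cm

24.517


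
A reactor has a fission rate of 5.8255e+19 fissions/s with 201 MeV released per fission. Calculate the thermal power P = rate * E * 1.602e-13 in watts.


P = fission_rate * E_MeV * 1.602e-13
P = 5.8255e+19 * 201 * 1.602e-13
P = 1.8758e+09 W

1.8758e+09


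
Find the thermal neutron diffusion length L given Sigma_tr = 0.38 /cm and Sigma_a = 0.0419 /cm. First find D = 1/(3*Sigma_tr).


D = 1 / (3 * Sigma_tr) = 1 / (3 * 0.38) = 0.8771930 cm
L = sqrt(D / Sigma_a)
L = sqrt(0.8771930 / 0.0419)
L = 4.5755 cm

4.5755


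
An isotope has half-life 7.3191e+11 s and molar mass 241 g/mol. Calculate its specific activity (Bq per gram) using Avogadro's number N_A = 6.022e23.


lambda = ln(2) / t_half = ln(2) / 7.3191e+11 = 9.470388e-13 /s
SA = lambda * N_A / M
SA = 9.470388e-13 * 6.022e23 / 241
SA = 2.3664e+09 Bq/g

2.3664e+09


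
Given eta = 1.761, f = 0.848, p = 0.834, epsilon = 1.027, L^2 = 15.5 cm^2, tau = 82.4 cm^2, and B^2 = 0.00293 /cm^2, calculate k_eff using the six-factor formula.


k_inf = eta*f*p*eps = 1.761*0.848*0.834*1.027 = 1.279062
P_TNL = 1/(1 + L^2*B^2) = 1/(1 + 15.5*0.00293) = 0.9565579
P_FNL = exp(-B^2*tau) = exp(-0.00293*82.4) = 0.7855022
k_eff = k_inf * P_TNL * P_FNL = 1.279062 * 0.9565579 * 0.7855022
k_eff = 0.96106

0.96106


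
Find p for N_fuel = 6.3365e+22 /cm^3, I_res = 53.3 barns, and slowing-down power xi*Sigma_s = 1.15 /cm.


p = exp(-N * I * 1e-24 / (xi*Sigma_s))
p = exp(-6.3365e+22 * 53.3 * 1e-24 / 1.15)
p = 0.053034

0.053034


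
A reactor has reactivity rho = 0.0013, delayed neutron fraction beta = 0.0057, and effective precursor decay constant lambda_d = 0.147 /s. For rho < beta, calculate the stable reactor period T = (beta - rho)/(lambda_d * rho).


T = (beta - rho) / (lambda_d * rho)
T = (0.0057 - 0.0013) / (0.147 * 0.0013)
T = 23.025 s

23.025


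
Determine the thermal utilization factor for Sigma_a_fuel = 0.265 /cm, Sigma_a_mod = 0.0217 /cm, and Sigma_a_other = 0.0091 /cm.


f = Sigma_a_fuel / (Sigma_a_fuel + Sigma_a_mod + Sigma_a_other)
f = 0.265 / (0.265 + 0.0217 + 0.0091)
f = 0.89588

0.89588


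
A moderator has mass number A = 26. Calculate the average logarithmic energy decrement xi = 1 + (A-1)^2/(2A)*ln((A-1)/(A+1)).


xi = 1 + (A-1)^2/(2A) * ln((A-1)/(A+1))
xi = 1 + (26-1)^2/(2*26) * ln((26-1)/(26 +1))
xi = 0.074987

0.074987


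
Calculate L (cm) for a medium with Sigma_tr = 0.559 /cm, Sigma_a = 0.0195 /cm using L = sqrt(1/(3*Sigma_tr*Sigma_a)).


D = 1 / (3 * Sigma_tr) = 1 / (3 * 0.559) = 0.5963029 cm
L = sqrt(D / Sigma_a)
L = sqrt(0.5963029 / 0.0195)
L = 5.5299 cm

5.5299


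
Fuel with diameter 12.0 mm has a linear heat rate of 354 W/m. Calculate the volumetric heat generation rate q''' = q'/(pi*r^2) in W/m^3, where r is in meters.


r = D / 2 / 1000 = 12.0 / 2 / 1000 = 0.006 m
q''' = q' / (pi * r^2)
q''' = 354 / (pi * 0.006^2)
q''' = 3.1300e+06 W/m^3

3.1300e+06


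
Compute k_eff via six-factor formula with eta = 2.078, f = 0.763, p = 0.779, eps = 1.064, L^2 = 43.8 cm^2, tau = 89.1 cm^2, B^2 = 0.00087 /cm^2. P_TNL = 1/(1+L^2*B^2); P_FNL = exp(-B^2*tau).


k_inf = eta*f*p*eps = 2.078*0.763*0.779*1.064 = 1.314163
P_TNL = 1/(1 + L^2*B^2) = 1/(1 + 43.8*0.00087) = 0.9632928
P_FNL = exp(-B^2*tau) = exp(-0.00087*89.1) = 0.9254113
k_eff = k_inf * P_TNL * P_FNL = 1.314163 * 0.9632928 * 0.9254113
k_eff = 1.1715

1.1715


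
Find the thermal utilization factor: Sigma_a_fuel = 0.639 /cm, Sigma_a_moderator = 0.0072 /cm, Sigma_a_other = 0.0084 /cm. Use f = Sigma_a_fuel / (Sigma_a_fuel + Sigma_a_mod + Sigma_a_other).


f = Sigma_a_fuel / (Sigma_a_fuel + Sigma_a_mod + Sigma_a_other)
f = 0.639 / (0.639 + 0.0072 + 0.0084)
f = 0.97617

0.97617


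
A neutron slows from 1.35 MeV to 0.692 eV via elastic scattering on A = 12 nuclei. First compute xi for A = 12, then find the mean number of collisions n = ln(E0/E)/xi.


xi = 1 + (A-1)^2/(2A)*ln((A-1)/(A+1)) = 0.1577690 (for A = 12)
n = ln(E0/E) / xi
n = ln(1.35e6 / 0.692) / 0.1577690
n = ln(1.950867e+06) / 0.1577690 = 91.804

91.804


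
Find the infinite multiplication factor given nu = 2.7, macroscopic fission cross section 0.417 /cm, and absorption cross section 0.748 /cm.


k_inf = nu * Sigma_f / Sigma_a
k_inf = 2.7 * 0.417 / 0.748
k_inf = 1.5052

1.5052


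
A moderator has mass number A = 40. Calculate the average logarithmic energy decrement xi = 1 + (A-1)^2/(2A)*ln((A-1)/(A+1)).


xi = 1 + (A-1)^2/(2A) * ln((A-1)/(A+1))
xi = 1 + (40-1)^2/(2*40) * ln((40-1)/(40 +1))
xi = 0.049177

0.049177


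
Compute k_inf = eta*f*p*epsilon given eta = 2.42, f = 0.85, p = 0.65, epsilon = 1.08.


k_inf = eta * f * p * epsilon
k_inf = 2.42 * 0.85 * 0.65 * 1.08
k_inf = 1.4440

1.4440


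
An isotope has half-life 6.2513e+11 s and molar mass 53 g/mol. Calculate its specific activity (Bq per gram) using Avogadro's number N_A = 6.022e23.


lambda = ln(2) / t_half = ln(2) / 6.2513e+11 = 1.108805e-12 /s
SA = lambda * N_A / M
SA = 1.108805e-12 * 6.022e23 / 53
SA = 1.2599e+10 Bq/g

1.2599e+10


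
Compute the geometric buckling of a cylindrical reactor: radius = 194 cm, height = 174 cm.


B^2 = (2.405/R)^2 + (pi/H)^2
B^2 = (2.405/194)^2 + (pi/174)^2
B^2 = 4.7967e-04 /cm^2

4.7967e-04


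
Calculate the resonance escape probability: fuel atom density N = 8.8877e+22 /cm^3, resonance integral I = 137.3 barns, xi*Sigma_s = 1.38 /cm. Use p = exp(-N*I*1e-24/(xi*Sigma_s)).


p = exp(-N * I * 1e-24 / (xi*Sigma_s))
p = exp(-8.8877e+22 * 137.3 * 1e-24 / 1.38)
p = 1.4444e-04

1.4444e-04


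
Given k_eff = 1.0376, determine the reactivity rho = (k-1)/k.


rho = (k_eff - 1) / k_eff
rho = (1.0376 - 1) / 1.0376
rho = 0.036237

0.036237


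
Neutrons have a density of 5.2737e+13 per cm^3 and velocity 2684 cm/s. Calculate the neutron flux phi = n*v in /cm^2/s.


phi = n * v
phi = 5.2737e+13 * 2684
phi = 1.4155e+17 /cm^2/s

1.4155e+17


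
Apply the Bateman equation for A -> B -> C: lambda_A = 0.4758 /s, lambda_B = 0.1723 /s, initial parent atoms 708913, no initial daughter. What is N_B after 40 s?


N_B(t) = lambda_A * N_A0 / (lambda_B - lambda_A) * [exp(-lambda_A*t) - exp(-lambda_B*t)]
exp(-0.4758*40) = 5.426345e-09; exp(-0.1723*40) = 0.001015880
N_B = 0.4758 * 708913 / (0.1723 - 0.4758) * (5.426345e-09 - 0.001015880)
N_B = 1129.0

1129.0


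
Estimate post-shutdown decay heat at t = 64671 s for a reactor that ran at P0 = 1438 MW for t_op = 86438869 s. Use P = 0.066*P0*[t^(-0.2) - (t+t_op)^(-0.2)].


P/P0 = 0.066 * [t^(-0.2) - (t + t_op)^(-0.2)]
P/P0 = 0.066 * [64671^(-0.2) - (64671 + 86438869)^(-0.2)]
P/P0 = 0.066 * [0.1091084 - 0.02585790] = 0.005494533
P = 1438 * 0.005494533 = 7.9011 MW

7.9011


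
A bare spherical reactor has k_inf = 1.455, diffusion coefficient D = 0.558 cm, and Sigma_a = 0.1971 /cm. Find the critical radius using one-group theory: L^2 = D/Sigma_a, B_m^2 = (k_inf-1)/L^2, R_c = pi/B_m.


L^2 = D / Sigma_a = 0.558 / 0.1971 = 2.831050 cm^2
B_m^2 = (k_inf - 1) / L^2 = (1.455 - 1) / 2.831050 = 0.1607178 /cm^2
For a bare sphere: B_g = pi/R, so R_c = pi / sqrt(B_m^2)
R_c = pi / sqrt(0.1607178) = 7.8364 cm

7.8364


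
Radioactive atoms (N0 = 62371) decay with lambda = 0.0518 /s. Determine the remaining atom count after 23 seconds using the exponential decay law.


N = N0 * exp(-lambda * t)
N = 62371 * exp(-0.0518 * 23)
N = 18948

18948


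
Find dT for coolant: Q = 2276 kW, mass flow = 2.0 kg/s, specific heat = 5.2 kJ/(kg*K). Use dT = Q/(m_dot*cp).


dT = Q / (m_dot * cp)
dT = 2276 / (2.0 * 5.2)
dT = 218.85 C

218.85


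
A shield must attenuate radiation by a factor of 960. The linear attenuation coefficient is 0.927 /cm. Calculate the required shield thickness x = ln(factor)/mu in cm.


x = ln(factor) / mu
x = ln(960) / 0.927
x = 7.4077 cm

7.4077


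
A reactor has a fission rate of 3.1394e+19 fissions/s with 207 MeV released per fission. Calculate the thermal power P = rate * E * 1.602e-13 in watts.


P = fission_rate * E_MeV * 1.602e-13
P = 3.1394e+19 * 207 * 1.602e-13
P = 1.0411e+09 W

1.0411e+09


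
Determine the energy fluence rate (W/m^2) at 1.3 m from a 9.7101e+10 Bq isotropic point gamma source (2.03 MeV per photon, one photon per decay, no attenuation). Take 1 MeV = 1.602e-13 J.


psi = A * E * 1.602e-13 / (4*pi*r^2)
psi = 9.7101e+10 * 2.03 * 1.602e-13 / (4*pi*1.3^2)
psi = 0.0014869 W/m^2

0.0014869


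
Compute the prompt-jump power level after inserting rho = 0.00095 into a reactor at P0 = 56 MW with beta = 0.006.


P1/P0 = beta / (beta - rho)
P1/P0 = 0.006 / (0.006 - 0.00095) = 1.188119
P1 = 56 * 1.188119 = 66.535 MW

66.535


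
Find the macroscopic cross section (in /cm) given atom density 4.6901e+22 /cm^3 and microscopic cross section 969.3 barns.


Sigma = N * sigma_barns * 1e-24
Sigma = 4.6901e+22 * 969.3 * 1e-24
Sigma = 45.461 /cm

45.461


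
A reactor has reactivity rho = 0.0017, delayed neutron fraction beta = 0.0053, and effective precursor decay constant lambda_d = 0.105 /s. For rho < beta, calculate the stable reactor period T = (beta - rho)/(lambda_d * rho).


T = (beta - rho) / (lambda_d * rho)
T = (0.0053 - 0.0017) / (0.105 * 0.0017)
T = 20.168 s

20.168


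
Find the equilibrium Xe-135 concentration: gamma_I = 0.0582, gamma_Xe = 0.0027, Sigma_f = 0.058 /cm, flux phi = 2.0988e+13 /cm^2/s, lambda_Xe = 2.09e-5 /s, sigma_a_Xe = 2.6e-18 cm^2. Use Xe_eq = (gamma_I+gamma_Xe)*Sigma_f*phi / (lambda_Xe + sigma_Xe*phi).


Xe_eq = (gamma_I + gamma_Xe) * Sigma_f * phi / (lambda_Xe + sigma_Xe * phi)
Numerator = (0.0582 + 0.0027) * 0.058 * 2.0988e+13 = 7.413381e+10
Denominator = 2.09e-5 + 2.6e-18 * 2.0988e+13 = 7.546880e-05
Xe_eq = 7.413381e+10 / 7.546880e-05 = 9.8231e+14 /cm^3

9.8231e+14
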